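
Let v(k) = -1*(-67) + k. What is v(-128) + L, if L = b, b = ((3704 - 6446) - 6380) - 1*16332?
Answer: -25515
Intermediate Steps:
v(k) = 67 + k
b = -25454 (b = (-2742 - 6380) - 16332 = -9122 - 16332 = -25454)
L = -25454
v(-128) + L = (67 - 128) - 25454 = -61 - 25454 = -25515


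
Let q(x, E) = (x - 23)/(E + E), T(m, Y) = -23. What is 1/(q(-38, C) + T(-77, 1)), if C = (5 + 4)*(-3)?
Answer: -54/1181 ≈ -0.045724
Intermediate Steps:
C = -27 (C = 9*(-3) = -27)
q(x, E) = (-23 + x)/(2*E) (q(x, E) = (-23 + x)/((2*E)) = (-23 + x)*(1/(2*E)) = (-23 + x)/(2*E))
1/(q(-38, C) + T(-77, 1)) = 1/((½)*(-23 - 38)/(-27) - 23) = 1/((½)*(-1/27)*(-61) - 23) = 1/(61/54 - 23) = 1/(-1181/54) = -54/1181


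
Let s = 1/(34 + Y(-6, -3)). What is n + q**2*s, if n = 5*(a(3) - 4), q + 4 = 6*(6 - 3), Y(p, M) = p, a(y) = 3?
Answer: 2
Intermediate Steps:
q = 14 (q = -4 + 6*(6 - 3) = -4 + 6*3 = -4 + 18 = 14)
n = -5 (n = 5*(3 - 4) = 5*(-1) = -5)
s = 1/28 (s = 1/(34 - 6) = 1/28 ≈ 0.035714)
n + q**2*s = -5 + 14**2*(1/28) = -5 + 196*(1/28) = -5 + 7 = 2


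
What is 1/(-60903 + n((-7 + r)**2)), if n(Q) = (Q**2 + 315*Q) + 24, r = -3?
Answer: -1/19379 ≈ -5.1602e-5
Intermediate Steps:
n(Q) = 24 + Q**2 + 315*Q
1/(-60903 + n((-7 + r)**2)) = 1/(-60903 + (24 + ((-7 - 3)**2)**2 + 315*(-7 - 3)**2)) = 1/(-60903 + (24 + ((-10)**2)**2 + 315*(-10)**2)) = 1/(-60903 + (24 + 100**2 + 315*100)) = 1/(-60903 + (24 + 10000 + 31500)) = 1/(-60903 + 41524) = 1/(-19379) = -1/19379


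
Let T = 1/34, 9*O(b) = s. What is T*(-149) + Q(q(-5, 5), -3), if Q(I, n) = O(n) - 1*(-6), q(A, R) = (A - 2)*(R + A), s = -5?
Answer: 325/306 ≈ 1.0621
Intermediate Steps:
O(b) = -5/9 (O(b) = (⅑)*(-5) = -5/9)
q(A, R) = (-2 + A)*(A + R)
Q(I, n) = 49/9 (Q(I, n) = -5/9 - 1*(-6) = -5/9 + 6 = 49/9)
T = 1/34 ≈ 0.029412
T*(-149) + Q(q(-5, 5), -3) = (1/34)*(-149) + 49/9 = -149/34 + 49/9 = 325/306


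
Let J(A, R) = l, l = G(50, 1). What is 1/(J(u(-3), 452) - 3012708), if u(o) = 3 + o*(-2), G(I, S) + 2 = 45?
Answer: -1/3012665 ≈ -3.3193e-7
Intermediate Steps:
G(I, S) = 43 (G(I, S) = -2 + 45 = 43)
u(o) = 3 - 2*o
l = 43
J(A, R) = 43
1/(J(u(-3), 452) - 3012708) = 1/(43 - 3012708) = 1/(-3012665) = -1/3012665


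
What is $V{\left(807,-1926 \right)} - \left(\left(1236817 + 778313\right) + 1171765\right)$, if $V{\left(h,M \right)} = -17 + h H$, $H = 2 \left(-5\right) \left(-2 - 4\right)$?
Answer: $-3138492$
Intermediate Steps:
$H = 60$ ($H = - 10 \left(-2 - 4\right) = \left(-10\right) \left(-6\right) = 60$)
$V{\left(h,M \right)} = -17 + 60 h$ ($V{\left(h,M \right)} = -17 + h 60 = -17 + 60 h$)
$V{\left(807,-1926 \right)} - \left(\left(1236817 + 778313\right) + 1171765\right) = \left(-17 + 60 \cdot 807\right) - \left(\left(1236817 + 778313\right) + 1171765\right) = \left(-17 + 48420\right) - \left(2015130 + 1171765\right) = 48403 - 3186895 = -3138492$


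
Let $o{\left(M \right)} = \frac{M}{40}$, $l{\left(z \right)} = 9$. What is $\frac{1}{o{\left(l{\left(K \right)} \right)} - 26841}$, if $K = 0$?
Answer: $- \frac{40}{1073631} \approx -3.7257 \cdot 10^{-5}$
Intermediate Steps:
$o{\left(M \right)} = \frac{M}{40}$ ($o{\left(M \right)} = M \frac{1}{40} = \frac{M}{40}$)
$\frac{1}{o{\left(l{\left(K \right)} \right)} - 26841} = \frac{1}{\frac{1}{40} \cdot 9 - 26841} = \frac{1}{\frac{9}{40} - 26841} = \frac{1}{- \frac{1073631}{40}} = - \frac{40}{1073631}$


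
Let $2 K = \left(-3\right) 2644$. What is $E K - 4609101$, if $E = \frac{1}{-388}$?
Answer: $- \frac{894163611}{194} \approx -4.6091 \cdot 10^{6}$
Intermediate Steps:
$E = - \frac{1}{388} \approx -0.0025773$
$K = -3966$ ($K = \frac{\left(-3\right) 2644}{2} = \frac{1}{2} \left(-7932\right) = -3966$)
$E K - 4609101 = \left(- \frac{1}{388}\right) \left(-3966\right) - 4609101 = \frac{1983}{194} - 4609101 = - \frac{894163611}{194}$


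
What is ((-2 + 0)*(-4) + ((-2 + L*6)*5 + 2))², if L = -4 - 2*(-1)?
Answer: 3600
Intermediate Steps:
L = -2 (L = -4 + 2 = -2)
((-2 + 0)*(-4) + ((-2 + L*6)*5 + 2))² = ((-2 + 0)*(-4) + ((-2 - 2*6)*5 + 2))² = (-2*(-4) + ((-2 - 12)*5 + 2))² = (8 + (-14*5 + 2))² = (8 + (-70 + 2))² = (8 - 68)² = (-60)² = 3600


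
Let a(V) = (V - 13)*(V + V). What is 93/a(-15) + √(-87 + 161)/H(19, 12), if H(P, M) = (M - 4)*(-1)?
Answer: 31/280 - √74/8 ≈ -0.96458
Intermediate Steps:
a(V) = 2*V*(-13 + V) (a(V) = (-13 + V)*(2*V) = 2*V*(-13 + V))
H(P, M) = 4 - M (H(P, M) = (-4 + M)*(-1) = 4 - M)
93/a(-15) + √(-87 + 161)/H(19, 12) = 93/((2*(-15)*(-13 - 15))) + √(-87 + 161)/(4 - 1*12) = 93/((2*(-15)*(-28))) + √74/(4 - 12) = 93/840 + √74/(-8) = 93*(1/840) + √74*(-⅛) = 31/280 - √74/8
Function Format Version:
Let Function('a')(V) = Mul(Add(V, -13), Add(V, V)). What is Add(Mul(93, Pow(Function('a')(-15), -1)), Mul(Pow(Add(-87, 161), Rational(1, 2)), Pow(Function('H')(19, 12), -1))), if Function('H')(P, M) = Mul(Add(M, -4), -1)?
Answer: Add(Rational(31, 280), Mul(Rational(-1, 8), Pow(74, Rational(1, 2)))) ≈ -0.96458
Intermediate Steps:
Function('a')(V) = Mul(2, V, Add(-13, V)) (Function('a')(V) = Mul(Add(-13, V), Mul(2, V)) = Mul(2, V, Add(-13, V)))
Function('H')(P, M) = Add(4, Mul(-1, M)) (Function('H')(P, M) = Mul(Add(-4, M), -1) = Add(4, Mul(-1, M)))
Add(Mul(93, Pow(Function('a')(-15), -1)), Mul(Pow(Add(-87, 161), Rational(1, 2)), Pow(Function('H')(19, 12), -1))) = Add(Mul(93, Pow(Mul(2, -15, Add(-13, -15)), -1)), Mul(Pow(Add(-87, 161), Rational(1, 2)), Pow(Add(4, Mul(-1, 12)), -1))) = Add(Mul(93, Pow(Mul(2, -15, -28), -1)), Mul(Pow(74, Rational(1, 2)), Pow(Add(4, -12), -1))) = Add(Mul(93, Pow(840, -1)), Mul(Pow(74, Rational(1, 2)), Pow(-8, -1))) = Add(Mul(93, Rational(1, 840)), Mul(Pow(74, Rational(1, 2)), Rational(-1, 8))) = Add(Rational(31, 280), Mul(Rational(-1, 8), Pow(74, Rational(1, 2))))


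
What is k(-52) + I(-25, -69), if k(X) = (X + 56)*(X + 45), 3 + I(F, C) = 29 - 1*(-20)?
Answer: 18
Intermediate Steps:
I(F, C) = 46 (I(F, C) = -3 + (29 - 1*(-20)) = -3 + (29 + 20) = -3 + 49 = 46)
k(X) = (45 + X)*(56 + X) (k(X) = (56 + X)*(45 + X) = (45 + X)*(56 + X))
k(-52) + I(-25, -69) = (2520 + (-52)² + 101*(-52)) + 46 = (2520 + 2704 - 5252) + 46 = -28 + 46 = 18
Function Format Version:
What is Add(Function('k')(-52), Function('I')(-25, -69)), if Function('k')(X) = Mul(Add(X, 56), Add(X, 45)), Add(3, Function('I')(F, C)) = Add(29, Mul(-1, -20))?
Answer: 18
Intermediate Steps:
Function('I')(F, C) = 46 (Function('I')(F, C) = Add(-3, Add(29, Mul(-1, -20))) = Add(-3, Add(29, 20)) = Add(-3, 49) = 46)
Function('k')(X) = Mul(Add(45, X), Add(56, X)) (Function('k')(X) = Mul(Add(56, X), Add(45, X)) = Mul(Add(45, X), Add(56, X)))
Add(Function('k')(-52), Function('I')(-25, -69)) = Add(Add(2520, Pow(-52, 2), Mul(101, -52)), 46) = Add(Add(2520, 2704, -5252), 46) = Add(-28, 46) = 18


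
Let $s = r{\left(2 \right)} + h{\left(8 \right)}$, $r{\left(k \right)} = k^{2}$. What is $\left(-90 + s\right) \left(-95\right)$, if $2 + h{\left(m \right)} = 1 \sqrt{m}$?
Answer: $8360 - 190 \sqrt{2} \approx 8091.3$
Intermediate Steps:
$h{\left(m \right)} = -2 + \sqrt{m}$ ($h{\left(m \right)} = -2 + 1 \sqrt{m} = -2 + \sqrt{m}$)
$s = 2 + 2 \sqrt{2}$ ($s = 2^{2} - \left(2 - \sqrt{8}\right) = 4 - \left(2 - 2 \sqrt{2}\right) = 2 + 2 \sqrt{2} \approx 4.8284$)
$\left(-90 + s\right) \left(-95\right) = \left(-90 + \left(2 + 2 \sqrt{2}\right)\right) \left(-95\right) = \left(-88 + 2 \sqrt{2}\right) \left(-95\right) = 8360 - 190 \sqrt{2}$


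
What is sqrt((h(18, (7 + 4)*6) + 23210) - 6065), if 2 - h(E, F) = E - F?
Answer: sqrt(17195) ≈ 131.13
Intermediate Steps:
h(E, F) = 2 + F - E (h(E, F) = 2 - (E - F) = 2 + (F - E) = 2 + F - E)
sqrt((h(18, (7 + 4)*6) + 23210) - 6065) = sqrt(((2 + (7 + 4)*6 - 1*18) + 23210) - 6065) = sqrt(((2 + 11*6 - 18) + 23210) - 6065) = sqrt(((2 + 66 - 18) + 23210) - 6065) = sqrt((50 + 23210) - 6065) = sqrt(23260 - 6065) = sqrt(17195)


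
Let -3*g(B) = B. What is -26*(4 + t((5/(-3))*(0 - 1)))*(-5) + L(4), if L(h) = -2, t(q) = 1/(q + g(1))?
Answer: 1231/2 ≈ 615.50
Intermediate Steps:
g(B) = -B/3
t(q) = 1/(-⅓ + q) (t(q) = 1/(q - ⅓*1) = 1/(q - ⅓) = 1/(-⅓ + q))
-26*(4 + t((5/(-3))*(0 - 1)))*(-5) + L(4) = -26*(4 + 3/(-1 + 3*((5/(-3))*(0 - 1))))*(-5) - 2 = -26*(4 + 3/(-1 + 3*((5*(-⅓))*(-1))))*(-5) - 2 = -26*(4 + 3/(-1 + 3*(-5/3*(-1))))*(-5) - 2 = -26*(4 + 3/(-1 + 3*(5/3)))*(-5) - 2 = -26*(4 + 3/(-1 + 5))*(-5) - 2 = -26*(4 + 3/4)*(-5) - 2 = -26*(4 + 3*(¼))*(-5) - 2 = -26*(4 + ¾)*(-5) - 2 = -247*(-5)/2 - 2 = -26*(-95/4) - 2 = 1235/2 - 2 = 1231/2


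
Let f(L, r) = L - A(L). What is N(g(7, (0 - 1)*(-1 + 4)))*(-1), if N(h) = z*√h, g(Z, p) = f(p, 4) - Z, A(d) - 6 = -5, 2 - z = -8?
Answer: -10*I*√11 ≈ -33.166*I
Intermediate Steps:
z = 10 (z = 2 - 1*(-8) = 2 + 8 = 10)
A(d) = 1 (A(d) = 6 - 5 = 1)
f(L, r) = -1 + L (f(L, r) = L - 1*1 = L - 1 = -1 + L)
g(Z, p) = -1 + p - Z (g(Z, p) = (-1 + p) - Z = -1 + p - Z)
N(h) = 10*√h
N(g(7, (0 - 1)*(-1 + 4)))*(-1) = (10*√(-1 + (0 - 1)*(-1 + 4) - 1*7))*(-1) = (10*√(-1 - 1*3 - 7))*(-1) = (10*√(-1 - 3 - 7))*(-1) = (10*√(-11))*(-1) = (10*(I*√11))*(-1) = (10*I*√11)*(-1) = -10*I*√11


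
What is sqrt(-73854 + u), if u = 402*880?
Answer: sqrt(279906) ≈ 529.06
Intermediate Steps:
u = 353760
sqrt(-73854 + u) = sqrt(-73854 + 353760) = sqrt(279906)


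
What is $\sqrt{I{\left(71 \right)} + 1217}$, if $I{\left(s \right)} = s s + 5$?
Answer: $\sqrt{6263} \approx 79.139$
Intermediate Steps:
$I{\left(s \right)} = 5 + s^{2}$ ($I{\left(s \right)} = s^{2} + 5 = 5 + s^{2}$)
$\sqrt{I{\left(71 \right)} + 1217} = \sqrt{\left(5 + 71^{2}\right) + 1217} = \sqrt{\left(5 + 5041\right) + 1217} = \sqrt{5046 + 1217} = \sqrt{6263}$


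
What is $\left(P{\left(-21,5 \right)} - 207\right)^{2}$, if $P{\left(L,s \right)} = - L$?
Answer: $34596$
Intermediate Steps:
$\left(P{\left(-21,5 \right)} - 207\right)^{2} = \left(\left(-1\right) \left(-21\right) - 207\right)^{2} = \left(21 - 207\right)^{2} = \left(-186\right)^{2} = 34596$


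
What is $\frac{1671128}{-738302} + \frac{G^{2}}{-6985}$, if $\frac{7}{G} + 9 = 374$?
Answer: $- \frac{777556345179899}{343523291695375} \approx -2.2635$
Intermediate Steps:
$G = \frac{7}{365}$ ($G = \frac{7}{-9 + 374} = \frac{7}{365} \approx 0.019178$)
$\frac{1671128}{-738302} + \frac{G^{2}}{-6985} = \frac{1671128}{-738302} + \frac{\left(\frac{7}{365}\right)^{2}}{-6985} = 1671128 \left(- \frac{1}{738302}\right) + \frac{49}{133225} \left(- \frac{1}{6985}\right) = - \frac{835564}{369151} - \frac{49}{930576625} = - \frac{777556345179899}{343523291695375}$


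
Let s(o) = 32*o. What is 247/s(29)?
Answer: 247/928 ≈ 0.26616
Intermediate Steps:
247/s(29) = 247/((32*29)) = 247/928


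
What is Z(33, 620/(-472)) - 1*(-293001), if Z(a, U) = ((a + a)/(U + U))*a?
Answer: 45286653/155 ≈ 2.9217e+5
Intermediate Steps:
Z(a, U) = a²/U (Z(a, U) = ((2*a)/((2*U)))*a = ((2*a)*(1/(2*U)))*a = (a/U)*a = a²/U)
Z(33, 620/(-472)) - 1*(-293001) = 33²/(620/(-472)) - 1*(-293001) = 1089/(620*(-1/472)) + 293001 = 1089/(-155/118) + 293001 = -118/155*1089 + 293001 = -128502/155 + 293001 = 45286653/155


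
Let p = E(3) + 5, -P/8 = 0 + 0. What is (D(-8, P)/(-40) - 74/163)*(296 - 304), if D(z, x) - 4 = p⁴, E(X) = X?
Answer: 134252/163 ≈ 823.63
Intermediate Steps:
P = 0 (P = -8*(0 + 0) = -8*0 = 0)
p = 8 (p = 3 + 5 = 8)
D(z, x) = 4100 (D(z, x) = 4 + 8⁴ = 4 + 4096 = 4100)
(D(-8, P)/(-40) - 74/163)*(296 - 304) = (4100/(-40) - 74/163)*(296 - 304) = (4100*(-1/40) - 74*1/163)*(-8) = (-205/2 - 74/163)*(-8) = -33563/326*(-8) = 134252/163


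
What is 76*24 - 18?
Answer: 1806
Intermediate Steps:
76*24 - 18 = 1824 - 18 = 1806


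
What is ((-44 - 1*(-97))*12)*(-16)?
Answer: -10176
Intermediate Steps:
((-44 - 1*(-97))*12)*(-16) = ((-44 + 97)*12)*(-16) = (53*12)*(-16) = 636*(-16) = -10176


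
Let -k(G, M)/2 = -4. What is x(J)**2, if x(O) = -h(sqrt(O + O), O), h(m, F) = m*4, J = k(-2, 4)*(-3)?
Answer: -768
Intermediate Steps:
k(G, M) = 8 (k(G, M) = -2*(-4) = 8)
J = -24 (J = 8*(-3) = -24)
h(m, F) = 4*m
x(O) = -4*sqrt(2)*sqrt(O) (x(O) = -4*sqrt(O + O) = -4*sqrt(2*O) = -4*sqrt(2)*sqrt(O))
x(J)**2 = (-4*sqrt(2)*sqrt(-24))**2 = (-4*sqrt(2)*2*I*sqrt(6))**2 = (-16*I*sqrt(3))**2 = -768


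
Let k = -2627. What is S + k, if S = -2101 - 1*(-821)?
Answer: -3907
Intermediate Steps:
S = -1280 (S = -2101 + 821 = -1280)
S + k = -1280 - 2627 = -3907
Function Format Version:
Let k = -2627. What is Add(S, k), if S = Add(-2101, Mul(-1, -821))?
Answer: -3907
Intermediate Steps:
S = -1280 (S = Add(-2101, 821) = -1280)
Add(S, k) = Add(-1280, -2627) = -3907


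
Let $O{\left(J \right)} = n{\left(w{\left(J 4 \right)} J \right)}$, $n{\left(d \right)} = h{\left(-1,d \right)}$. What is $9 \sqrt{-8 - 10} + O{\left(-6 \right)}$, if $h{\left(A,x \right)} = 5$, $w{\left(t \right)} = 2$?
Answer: $5 + 27 i \sqrt{2} \approx 5.0 + 38.184 i$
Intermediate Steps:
$n{\left(d \right)} = 5$
$O{\left(J \right)} = 5$
$9 \sqrt{-8 - 10} + O{\left(-6 \right)} = 9 \sqrt{-8 - 10} + 5 = 9 \sqrt{-18} + 5 = 9 \cdot 3 i \sqrt{2} + 5 = 27 i \sqrt{2} + 5 = 5 + 27 i \sqrt{2}$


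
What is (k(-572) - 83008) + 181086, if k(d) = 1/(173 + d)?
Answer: 39133121/399 ≈ 98078.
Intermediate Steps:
(k(-572) - 83008) + 181086 = (1/(173 - 572) - 83008) + 181086 = (1/(-399) - 83008) + 181086 = (-1/399 - 83008) + 181086 = -33120193/399 + 181086 = 39133121/399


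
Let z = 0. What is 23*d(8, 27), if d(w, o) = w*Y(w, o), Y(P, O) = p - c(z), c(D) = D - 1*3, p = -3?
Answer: 0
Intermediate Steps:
c(D) = -3 + D (c(D) = D - 3 = -3 + D)
Y(P, O) = 0 (Y(P, O) = -3 - (-3 + 0) = -3 - 1*(-3) = -3 + 3 = 0)
d(w, o) = 0 (d(w, o) = w*0 = 0)
23*d(8, 27) = 23*0 = 0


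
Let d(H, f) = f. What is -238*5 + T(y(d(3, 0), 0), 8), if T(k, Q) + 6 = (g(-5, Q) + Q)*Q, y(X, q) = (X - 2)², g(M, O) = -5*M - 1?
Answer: -940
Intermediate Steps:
g(M, O) = -1 - 5*M
y(X, q) = (-2 + X)²
T(k, Q) = -6 + Q*(24 + Q) (T(k, Q) = -6 + ((-1 - 5*(-5)) + Q)*Q = -6 + ((-1 + 25) + Q)*Q = -6 + (24 + Q)*Q = -6 + Q*(24 + Q))
-238*5 + T(y(d(3, 0), 0), 8) = -238*5 + (-6 + 8² + 24*8) = -34*35 + (-6 + 64 + 192) = -1190 + 250 = -940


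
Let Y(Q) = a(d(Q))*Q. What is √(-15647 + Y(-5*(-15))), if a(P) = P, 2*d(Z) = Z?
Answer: I*√51338/2 ≈ 113.29*I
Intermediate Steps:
d(Z) = Z/2
Y(Q) = Q²/2 (Y(Q) = (Q/2)*Q = Q²/2)
√(-15647 + Y(-5*(-15))) = √(-15647 + (-5*(-15))²/2) = √(-15647 + (½)*75²) = √(-15647 + (½)*5625) = √(-15647 + 5625/2) = √(-25669/2) = I*√51338/2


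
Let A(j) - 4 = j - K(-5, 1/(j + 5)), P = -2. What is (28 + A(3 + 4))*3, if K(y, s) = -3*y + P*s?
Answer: 145/2 ≈ 72.500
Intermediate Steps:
K(y, s) = -3*y - 2*s
A(j) = -11 + j + 2/(5 + j) (A(j) = 4 + (j - (-3*(-5) - 2/(j + 5))) = 4 + (j - (15 - 2/(5 + j))) = 4 + (j + (-15 + 2/(5 + j))) = 4 + (-15 + j + 2/(5 + j)) = -11 + j + 2/(5 + j))
(28 + A(3 + 4))*3 = (28 + (2 + (-11 + (3 + 4))*(5 + (3 + 4)))/(5 + (3 + 4)))*3 = (28 + (2 + (-11 + 7)*(5 + 7))/(5 + 7))*3 = (28 + (2 - 4*12)/12)*3 = (28 + (2 - 48)/12)*3 = (28 + (1/12)*(-46))*3 = (28 - 23/6)*3 = (145/6)*3 = 145/2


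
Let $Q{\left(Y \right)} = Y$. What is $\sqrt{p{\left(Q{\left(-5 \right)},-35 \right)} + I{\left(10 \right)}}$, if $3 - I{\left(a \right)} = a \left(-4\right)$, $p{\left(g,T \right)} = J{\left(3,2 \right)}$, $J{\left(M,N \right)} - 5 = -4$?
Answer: $2 \sqrt{11} \approx 6.6332$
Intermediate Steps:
$J{\left(M,N \right)} = 1$ ($J{\left(M,N \right)} = 5 - 4 = 1$)
$p{\left(g,T \right)} = 1$
$I{\left(a \right)} = 3 + 4 a$ ($I{\left(a \right)} = 3 - a \left(-4\right) = 3 - - 4 a = 3 + 4 a$)
$\sqrt{p{\left(Q{\left(-5 \right)},-35 \right)} + I{\left(10 \right)}} = \sqrt{1 + \left(3 + 4 \cdot 10\right)} = \sqrt{1 + \left(3 + 40\right)} = \sqrt{1 + 43} = \sqrt{44} = 2 \sqrt{11}$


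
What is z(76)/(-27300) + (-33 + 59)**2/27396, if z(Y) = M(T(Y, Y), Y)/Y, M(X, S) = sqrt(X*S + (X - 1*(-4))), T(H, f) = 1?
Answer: 116859853/4736768400 ≈ 0.024671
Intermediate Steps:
M(X, S) = sqrt(4 + X + S*X) (M(X, S) = sqrt(S*X + (X + 4)) = sqrt(S*X + (4 + X)) = sqrt(4 + X + S*X))
z(Y) = sqrt(5 + Y)/Y (z(Y) = sqrt(4 + 1 + Y*1)/Y = sqrt(4 + 1 + Y)/Y = sqrt(5 + Y)/Y)
z(76)/(-27300) + (-33 + 59)**2/27396 = (sqrt(5 + 76)/76)/(-27300) + (-33 + 59)**2/27396 = (sqrt(81)/76)*(-1/27300) + 26**2*(1/27396) = ((1/76)*9)*(-1/27300) + 676*(1/27396) = (9/76)*(-1/27300) + 169/6849 = -3/691600 + 169/6849 = 116859853/4736768400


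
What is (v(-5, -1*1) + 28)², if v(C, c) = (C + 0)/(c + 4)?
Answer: 6241/9 ≈ 693.44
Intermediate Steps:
v(C, c) = C/(4 + c)
(v(-5, -1*1) + 28)² = (-5/(4 - 1*1) + 28)² = (-5/(4 - 1) + 28)² = (-5/3 + 28)² = (79/3)² = 6241/9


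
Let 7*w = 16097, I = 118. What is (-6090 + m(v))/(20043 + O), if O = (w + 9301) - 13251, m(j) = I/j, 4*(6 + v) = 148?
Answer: -330176/997797 ≈ -0.33090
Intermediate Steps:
w = 16097/7 (w = (⅐)*16097 = 16097/7 ≈ 2299.6)
v = 31 (v = -6 + (¼)*148 = -6 + 37 = 31)
m(j) = 118/j
O = -11553/7 (O = (16097/7 + 9301) - 13251 = 81204/7 - 13251 = -11553/7 ≈ -1650.4)
(-6090 + m(v))/(20043 + O) = (-6090 + 118/31)/(20043 - 11553/7) = (-6090 + 118*(1/31))/(128748/7) = (-6090 + 118/31)*(7/128748) = -188672/31*7/128748 = -330176/997797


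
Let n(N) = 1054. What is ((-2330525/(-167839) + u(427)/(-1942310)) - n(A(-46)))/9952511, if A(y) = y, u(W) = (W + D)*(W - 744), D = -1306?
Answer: -339119283116587/3244472486864773990 ≈ -0.00010452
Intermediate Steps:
u(W) = (-1306 + W)*(-744 + W) (u(W) = (W - 1306)*(W - 744) = (-1306 + W)*(-744 + W))
((-2330525/(-167839) + u(427)/(-1942310)) - n(A(-46)))/9952511 = ((-2330525/(-167839) + (971664 + 427² - 2050*427)/(-1942310)) - 1*1054)/9952511 = ((-2330525*(-1/167839) + (971664 + 182329 - 875350)*(-1/1942310)) - 1054)*(1/9952511) = ((2330525/167839 + 278643*(-1/1942310)) - 1054)*(1/9952511) = ((2330525/167839 - 278643/1942310) - 1054)*(1/9952511) = (4479834850273/325995368090 - 1054)*(1/9952511) = -339119283116587/325995368090*1/9952511 = -339119283116587/3244472486864773990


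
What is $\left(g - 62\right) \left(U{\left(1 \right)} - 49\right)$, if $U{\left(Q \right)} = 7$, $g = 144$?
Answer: $-3444$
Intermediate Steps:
$\left(g - 62\right) \left(U{\left(1 \right)} - 49\right) = \left(144 - 62\right) \left(7 - 49\right) = 82 \left(-42\right) = -3444$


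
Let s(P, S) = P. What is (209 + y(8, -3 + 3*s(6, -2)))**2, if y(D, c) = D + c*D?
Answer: 113569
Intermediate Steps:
y(D, c) = D + D*c
(209 + y(8, -3 + 3*s(6, -2)))**2 = (209 + 8*(1 + (-3 + 3*6)))**2 = (209 + 8*(1 + (-3 + 18)))**2 = (209 + 8*(1 + 15))**2 = (209 + 8*16)**2 = (209 + 128)**2 = 337**2 = 113569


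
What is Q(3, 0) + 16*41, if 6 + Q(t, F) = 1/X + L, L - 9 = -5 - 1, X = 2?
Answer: 1307/2 ≈ 653.50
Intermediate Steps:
L = 3 (L = 9 + (-5 - 1) = 9 - 6 = 3)
Q(t, F) = -5/2 (Q(t, F) = -6 + (1/2 + 3) = -6 + 7/2 = -5/2)
Q(3, 0) + 16*41 = -5/2 + 16*41 = -5/2 + 656 = 1307/2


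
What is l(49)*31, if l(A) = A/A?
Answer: 31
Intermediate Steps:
l(A) = 1
l(49)*31 = 1*31 = 31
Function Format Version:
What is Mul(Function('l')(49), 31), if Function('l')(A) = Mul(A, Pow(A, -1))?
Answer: 31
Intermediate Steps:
Function('l')(A) = 1
Mul(Function('l')(49), 31) = Mul(1, 31) = 31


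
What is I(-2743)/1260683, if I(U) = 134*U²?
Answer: 1008222566/1260683 ≈ 799.74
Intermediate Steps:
I(-2743)/1260683 = (134*(-2743)²)/1260683 = (134*7524049)*(1/1260683) = 1008222566*(1/1260683) = 1008222566/1260683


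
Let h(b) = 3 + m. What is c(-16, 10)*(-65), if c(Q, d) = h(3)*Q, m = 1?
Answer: 4160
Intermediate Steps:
h(b) = 4 (h(b) = 3 + 1 = 4)
c(Q, d) = 4*Q
c(-16, 10)*(-65) = (4*(-16))*(-65) = -64*(-65) = 4160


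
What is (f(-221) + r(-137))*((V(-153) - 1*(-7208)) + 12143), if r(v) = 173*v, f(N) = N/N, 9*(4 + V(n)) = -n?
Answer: -458926800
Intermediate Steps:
V(n) = -4 - n/9 (V(n) = -4 + (-n)/9 = -4 - n/9)
f(N) = 1
(f(-221) + r(-137))*((V(-153) - 1*(-7208)) + 12143) = (1 + 173*(-137))*(((-4 - ⅑*(-153)) - 1*(-7208)) + 12143) = (1 - 23701)*(((-4 + 17) + 7208) + 12143) = -23700*((13 + 7208) + 12143) = -23700*(7221 + 12143) = -23700*19364 = -458926800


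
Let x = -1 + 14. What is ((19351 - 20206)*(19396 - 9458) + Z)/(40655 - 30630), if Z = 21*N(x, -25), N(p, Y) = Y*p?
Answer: -1700763/2005 ≈ -848.26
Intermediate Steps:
x = 13
Z = -6825 (Z = 21*(-25*13) = 21*(-325) = -6825)
((19351 - 20206)*(19396 - 9458) + Z)/(40655 - 30630) = ((19351 - 20206)*(19396 - 9458) - 6825)/(40655 - 30630) = (-855*9938 - 6825)/10025 = (-8496990 - 6825)*(1/10025) = -8503815*1/10025 = -1700763/2005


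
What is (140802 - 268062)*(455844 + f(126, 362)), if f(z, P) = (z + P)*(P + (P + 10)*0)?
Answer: -80491950000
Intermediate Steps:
f(z, P) = P*(P + z) (f(z, P) = (P + z)*(P + (10 + P)*0) = (P + z)*(P + 0) = (P + z)*P = P*(P + z))
(140802 - 268062)*(455844 + f(126, 362)) = (140802 - 268062)*(455844 + 362*(362 + 126)) = -127260*(455844 + 362*488) = -127260*(455844 + 176656) = -127260*632500 = -80491950000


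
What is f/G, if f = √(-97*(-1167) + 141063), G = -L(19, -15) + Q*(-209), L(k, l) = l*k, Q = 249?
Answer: -√254262/51756 ≈ -0.0097427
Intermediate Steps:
L(k, l) = k*l
G = -51756 (G = -19*(-15) + 249*(-209) = -1*(-285) - 52041 = 285 - 52041 = -51756)
f = √254262 (f = √(113199 + 141063) = √254262 ≈ 504.24)
f/G = √254262/(-51756) = √254262*(-1/51756) = -√254262/51756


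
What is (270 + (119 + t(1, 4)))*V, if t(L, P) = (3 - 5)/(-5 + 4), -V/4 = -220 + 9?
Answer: 330004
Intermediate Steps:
V = 844 (V = -4*(-220 + 9) = -4*(-211) = 844)
t(L, P) = 2 (t(L, P) = -2/(-1) = -2*(-1) = 2)
(270 + (119 + t(1, 4)))*V = (270 + (119 + 2))*844 = (270 + 121)*844 = 391*844 = 330004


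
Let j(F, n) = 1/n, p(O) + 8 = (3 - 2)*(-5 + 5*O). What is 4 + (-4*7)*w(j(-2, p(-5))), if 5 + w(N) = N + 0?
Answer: 2750/19 ≈ 144.74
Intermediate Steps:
p(O) = -13 + 5*O (p(O) = -8 + (3 - 2)*(-5 + 5*O) = -8 + 1*(-5 + 5*O) = -8 + (-5 + 5*O) = -13 + 5*O)
w(N) = -5 + N (w(N) = -5 + (N + 0) = -5 + N)
4 + (-4*7)*w(j(-2, p(-5))) = 4 + (-4*7)*(-5 + 1/(-13 + 5*(-5))) = 4 - 28*(-5 + 1/(-13 - 25)) = 4 - 28*(-5 + 1/(-38)) = 4 - 28*(-5 - 1/38) = 4 - 28*(-191/38) = 4 + 2674/19 = 2750/19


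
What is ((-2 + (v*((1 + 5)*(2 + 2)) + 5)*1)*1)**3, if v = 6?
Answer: 3176523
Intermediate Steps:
((-2 + (v*((1 + 5)*(2 + 2)) + 5)*1)*1)**3 = ((-2 + (6*((1 + 5)*(2 + 2)) + 5)*1)*1)**3 = ((-2 + (6*(6*4) + 5)*1)*1)**3 = ((-2 + (6*24 + 5)*1)*1)**3 = ((-2 + (144 + 5)*1)*1)**3 = ((-2 + 149*1)*1)**3 = ((-2 + 149)*1)**3 = (147*1)**3 = 147**3 = 3176523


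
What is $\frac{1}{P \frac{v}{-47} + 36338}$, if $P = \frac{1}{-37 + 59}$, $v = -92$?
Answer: $\frac{517}{18786792} \approx 2.7519 \cdot 10^{-5}$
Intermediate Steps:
$P = \frac{1}{22} \approx 0.045455$
$\frac{1}{P \frac{v}{-47} + 36338} = \frac{1}{\frac{\left(-92\right) \frac{1}{-47}}{22} + 36338} = \frac{1}{\frac{\left(-92\right) \left(- \frac{1}{47}\right)}{22} + 36338} = \frac{1}{\frac{1}{22} \cdot \frac{92}{47} + 36338} = \frac{1}{\frac{46}{517} + 36338} = \frac{1}{\frac{18786792}{517}} = \frac{517}{18786792}$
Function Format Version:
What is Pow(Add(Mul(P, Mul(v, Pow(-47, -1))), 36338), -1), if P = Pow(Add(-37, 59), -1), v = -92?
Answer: Rational(517, 18786792) ≈ 2.7519e-5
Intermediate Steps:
P = Rational(1, 22) (P = Pow(22, -1) = Rational(1, 22) ≈ 0.045455)
Pow(Add(Mul(P, Mul(v, Pow(-47, -1))), 36338), -1) = Pow(Add(Mul(Rational(1, 22), Mul(-92, Pow(-47, -1))), 36338), -1) = Pow(Add(Mul(Rational(1, 22), Mul(-92, Rational(-1, 47))), 36338), -1) = Pow(Add(Mul(Rational(1, 22), Rational(92, 47)), 36338), -1) = Pow(Add(Rational(46, 517), 36338), -1) = Pow(Rational(18786792, 517), -1) = Rational(517, 18786792)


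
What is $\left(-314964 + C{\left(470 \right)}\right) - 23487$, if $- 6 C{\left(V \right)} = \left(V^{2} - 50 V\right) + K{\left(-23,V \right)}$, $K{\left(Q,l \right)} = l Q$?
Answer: $- \frac{1108648}{3} \approx -3.6955 \cdot 10^{5}$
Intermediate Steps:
$K{\left(Q,l \right)} = Q l$
$C{\left(V \right)} = - \frac{V^{2}}{6} + \frac{73 V}{6}$ ($C{\left(V \right)} = - \frac{\left(V^{2} - 50 V\right) - 23 V}{6} = - \frac{V^{2} - 73 V}{6} = - \frac{V^{2}}{6} + \frac{73 V}{6}$)
$\left(-314964 + C{\left(470 \right)}\right) - 23487 = \left(-314964 + \frac{1}{6} \cdot 470 \left(73 - 470\right)\right) - 23487 = \left(-314964 + \frac{1}{6} \cdot 470 \left(-397\right)\right) - 23487 = \left(-314964 - \frac{93295}{3}\right) - 23487 = - \frac{1038187}{3} - 23487 = - \frac{1108648}{3}$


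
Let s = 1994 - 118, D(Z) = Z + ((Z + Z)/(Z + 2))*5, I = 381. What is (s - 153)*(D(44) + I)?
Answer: 17221385/23 ≈ 7.4876e+5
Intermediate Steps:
D(Z) = Z + 10*Z/(2 + Z) (D(Z) = Z + ((2*Z)/(2 + Z))*5 = Z + (2*Z/(2 + Z))*5 = Z + 10*Z/(2 + Z))
s = 1876
(s - 153)*(D(44) + I) = (1876 - 153)*(44*(12 + 44)/(2 + 44) + 381) = 1723*(44*56/46 + 381) = 1723*(44*(1/46)*56 + 381) = 1723*(1232/23 + 381) = 1723*(9995/23) = 17221385/23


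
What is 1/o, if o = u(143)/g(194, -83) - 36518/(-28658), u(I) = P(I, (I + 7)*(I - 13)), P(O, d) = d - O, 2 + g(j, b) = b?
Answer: -1217965/275814438 ≈ -0.0044159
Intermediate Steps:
g(j, b) = -2 + b
u(I) = -I + (-13 + I)*(7 + I) (u(I) = (I + 7)*(I - 13) - I = (7 + I)*(-13 + I) - I = (-13 + I)*(7 + I) - I = -I + (-13 + I)*(7 + I))
o = -275814438/1217965 (o = (-91 + 143**2 - 7*143)/(-2 - 83) - 36518/(-28658) = (-91 + 20449 - 1001)/(-85) - 36518*(-1/28658) = 19357*(-1/85) + 18259/14329 = -19357/85 + 18259/14329 = -275814438/1217965 ≈ -226.46)
1/o = 1/(-275814438/1217965) = -1217965/275814438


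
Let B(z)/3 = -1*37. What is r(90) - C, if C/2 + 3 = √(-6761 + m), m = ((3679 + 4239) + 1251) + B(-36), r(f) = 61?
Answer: 67 - 2*√2297 ≈ -28.854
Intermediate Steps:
B(z) = -111 (B(z) = 3*(-1*37) = 3*(-37) = -111)
m = 9058 (m = ((3679 + 4239) + 1251) - 111 = (7918 + 1251) - 111 = 9169 - 111 = 9058)
C = -6 + 2*√2297 (C = -6 + 2*√(-6761 + 9058) = -6 + 2*√2297 ≈ 89.854)
r(90) - C = 61 - (-6 + 2*√2297) = 61 + (6 - 2*√2297) = 67 - 2*√2297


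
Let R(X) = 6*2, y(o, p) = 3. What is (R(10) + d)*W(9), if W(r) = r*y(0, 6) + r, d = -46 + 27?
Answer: -252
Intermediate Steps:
d = -19
W(r) = 4*r (W(r) = r*3 + r = 3*r + r = 4*r)
R(X) = 12
(R(10) + d)*W(9) = (12 - 19)*(4*9) = -7*36 = -252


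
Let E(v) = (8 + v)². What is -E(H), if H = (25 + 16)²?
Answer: -2852721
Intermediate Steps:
H = 1681 (H = 41² = 1681)
-E(H) = -(8 + 1681)² = -1*1689² = -1*2852721 = -2852721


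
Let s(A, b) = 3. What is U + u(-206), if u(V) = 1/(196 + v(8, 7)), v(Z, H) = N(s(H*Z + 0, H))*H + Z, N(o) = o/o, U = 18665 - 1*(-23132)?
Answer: 8819168/211 ≈ 41797.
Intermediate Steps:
U = 41797 (U = 18665 + 23132 = 41797)
N(o) = 1
v(Z, H) = H + Z (v(Z, H) = 1*H + Z = H + Z)
u(V) = 1/211 (u(V) = 1/(196 + (7 + 8)) = 1/(196 + 15) = 1/211)
U + u(-206) = 41797 + 1/211 = 8819168/211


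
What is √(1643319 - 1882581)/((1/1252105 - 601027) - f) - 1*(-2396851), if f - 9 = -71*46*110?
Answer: 2396851 - 1252105*I*√239262/302728938479 ≈ 2.3969e+6 - 0.0020231*I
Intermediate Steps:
f = -359251 (f = 9 - 71*46*110 = 9 - 3266*110 = 9 - 359260 = -359251)
√(1643319 - 1882581)/((1/1252105 - 601027) - f) - 1*(-2396851) = √(1643319 - 1882581)/((1/1252105 - 601027) - 1*(-359251)) - 1*(-2396851) = √(-239262)/((1/1252105 - 601027) + 359251) + 2396851 = (I*√239262)/(-752548911834/1252105 + 359251) + 2396851 = (I*√239262)/(-302728938479/1252105) + 2396851 = (I*√239262)*(-1252105/302728938479) + 2396851 = -1252105*I*√239262/302728938479 + 2396851 = 2396851 - 1252105*I*√239262/302728938479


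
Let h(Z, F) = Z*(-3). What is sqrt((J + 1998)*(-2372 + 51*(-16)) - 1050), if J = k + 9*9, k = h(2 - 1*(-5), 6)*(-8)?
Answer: 21*I*sqrt(16246) ≈ 2676.7*I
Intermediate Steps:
h(Z, F) = -3*Z
k = 168 (k = -3*(2 - 1*(-5))*(-8) = -3*(2 + 5)*(-8) = -3*7*(-8) = -21*(-8) = 168)
J = 249 (J = 168 + 9*9 = 168 + 81 = 249)
sqrt((J + 1998)*(-2372 + 51*(-16)) - 1050) = sqrt((249 + 1998)*(-2372 + 51*(-16)) - 1050) = sqrt(2247*(-2372 - 816) - 1050) = sqrt(2247*(-3188) - 1050) = sqrt(-7163436 - 1050) = sqrt(-7164486) = 21*I*sqrt(16246)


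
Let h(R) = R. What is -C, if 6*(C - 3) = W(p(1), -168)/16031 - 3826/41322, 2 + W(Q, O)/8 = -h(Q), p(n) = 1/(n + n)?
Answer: -5930816315/1987298946 ≈ -2.9844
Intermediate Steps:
p(n) = 1/(2*n)
W(Q, O) = -16 - 8*Q (W(Q, O) = -16 + 8*(-Q) = -16 - 8*Q)
C = 5930816315/1987298946 (C = 3 + ((-16 - 4/1)/16031 - 3826/41322)/6 = 3 + ((-16 - 4)*(1/16031) - 3826*1/41322)/6 = 3 + ((-16 - 8*½)*(1/16031) - 1913/20661)/6 = 3 + ((-16 - 4)*(1/16031) - 1913/20661)/6 = 3 + (-20*1/16031 - 1913/20661)/6 = 3 + (-20/16031 - 1913/20661)/6 = 3 + (⅙)*(-31080523/331216491) = 3 - 31080523/1987298946 = 5930816315/1987298946 ≈ 2.9844)
-C = -1*5930816315/1987298946 = -5930816315/1987298946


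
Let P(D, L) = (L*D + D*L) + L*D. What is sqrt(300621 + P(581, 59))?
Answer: sqrt(403458) ≈ 635.18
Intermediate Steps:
P(D, L) = 3*D*L (P(D, L) = (D*L + D*L) + D*L = 2*D*L + D*L = 3*D*L)
sqrt(300621 + P(581, 59)) = sqrt(300621 + 3*581*59) = sqrt(300621 + 102837) = sqrt(403458)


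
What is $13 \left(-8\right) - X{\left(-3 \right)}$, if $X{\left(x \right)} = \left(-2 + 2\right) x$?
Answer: $-104$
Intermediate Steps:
$X{\left(x \right)} = 0$ ($X{\left(x \right)} = 0 x = 0$)
$13 \left(-8\right) - X{\left(-3 \right)} = 13 \left(-8\right) - 0 = -104 + 0 = -104$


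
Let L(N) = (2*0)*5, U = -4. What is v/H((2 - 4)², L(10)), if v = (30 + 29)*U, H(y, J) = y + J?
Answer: -59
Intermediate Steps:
L(N) = 0 (L(N) = 0*5 = 0)
H(y, J) = J + y
v = -236 (v = (30 + 29)*(-4) = 59*(-4) = -236)
v/H((2 - 4)², L(10)) = -236/(0 + (2 - 4)²) = -236/(0 + (-2)²) = -236/(0 + 4) = -236/4 = -236*¼ = -59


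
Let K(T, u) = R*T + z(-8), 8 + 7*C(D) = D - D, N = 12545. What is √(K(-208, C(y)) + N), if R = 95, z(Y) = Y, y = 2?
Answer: I*√7223 ≈ 84.988*I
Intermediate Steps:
C(D) = -8/7 (C(D) = -8/7 + (D - D)/7 = -8/7 + (⅐)*0 = -8/7 + 0 = -8/7)
K(T, u) = -8 + 95*T (K(T, u) = 95*T - 8 = -8 + 95*T)
√(K(-208, C(y)) + N) = √((-8 + 95*(-208)) + 12545) = √((-8 - 19760) + 12545) = √(-19768 + 12545) = √(-7223) = I*√7223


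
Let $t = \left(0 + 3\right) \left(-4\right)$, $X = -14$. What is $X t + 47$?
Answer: $215$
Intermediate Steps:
$t = -12$ ($t = 3 \left(-4\right) = -12$)
$X t + 47 = \left(-14\right) \left(-12\right) + 47 = 168 + 47 = 215$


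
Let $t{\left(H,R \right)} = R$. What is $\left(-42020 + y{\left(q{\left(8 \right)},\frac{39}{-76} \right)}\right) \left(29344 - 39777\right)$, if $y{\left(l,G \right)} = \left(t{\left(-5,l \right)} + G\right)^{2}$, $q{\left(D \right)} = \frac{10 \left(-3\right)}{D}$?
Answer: $\frac{158192021347}{361} \approx 4.382 \cdot 10^{8}$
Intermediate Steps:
$q{\left(D \right)} = - \frac{30}{D}$
$y{\left(l,G \right)} = \left(G + l\right)^{2}$ ($y{\left(l,G \right)} = \left(l + G\right)^{2} = \left(G + l\right)^{2}$)
$\left(-42020 + y{\left(q{\left(8 \right)},\frac{39}{-76} \right)}\right) \left(29344 - 39777\right) = \left(-42020 + \left(\frac{39}{-76} - \frac{30}{8}\right)^{2}\right) \left(29344 - 39777\right) = \left(-42020 + \left(39 \left(- \frac{1}{76}\right) - \frac{15}{4}\right)^{2}\right) \left(-10433\right) = \left(-42020 + \left(- \frac{39}{76} - \frac{15}{4}\right)^{2}\right) \left(-10433\right) = \left(-42020 + \left(- \frac{81}{19}\right)^{2}\right) \left(-10433\right) = \left(-42020 + \frac{6561}{361}\right) \left(-10433\right) = \left(- \frac{15162659}{361}\right) \left(-10433\right) = \frac{158192021347}{361}$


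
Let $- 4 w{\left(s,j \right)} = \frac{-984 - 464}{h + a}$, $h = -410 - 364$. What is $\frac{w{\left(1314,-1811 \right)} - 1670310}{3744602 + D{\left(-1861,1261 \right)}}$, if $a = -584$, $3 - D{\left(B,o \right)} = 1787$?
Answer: $- \frac{1134140671}{2541373422} \approx -0.44627$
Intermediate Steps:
$h = -774$ ($h = -410 - 364 = -774$)
$D{\left(B,o \right)} = -1784$ ($D{\left(B,o \right)} = 3 - 1787 = -1784$)
$w{\left(s,j \right)} = - \frac{181}{679}$ ($w{\left(s,j \right)} = - \frac{\left(-984 - 464\right) \frac{1}{-774 - 584}}{4} = - \frac{\left(-1448\right) \frac{1}{-1358}}{4} = - \frac{\left(-1448\right) \left(- \frac{1}{1358}\right)}{4} = \left(- \frac{1}{4}\right) \frac{724}{679} = - \frac{181}{679}$)
$\frac{w{\left(1314,-1811 \right)} - 1670310}{3744602 + D{\left(-1861,1261 \right)}} = \frac{- \frac{181}{679} - 1670310}{3744602 - 1784} = - \frac{1134140671}{679 \cdot 3742818} = \left(- \frac{1134140671}{679}\right) \frac{1}{3742818} = - \frac{1134140671}{2541373422}$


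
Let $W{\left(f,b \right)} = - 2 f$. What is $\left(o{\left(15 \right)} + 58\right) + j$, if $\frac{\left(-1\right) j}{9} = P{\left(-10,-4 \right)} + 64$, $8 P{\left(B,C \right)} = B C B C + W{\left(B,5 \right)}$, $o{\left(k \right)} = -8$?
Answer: $- \frac{4697}{2} \approx -2348.5$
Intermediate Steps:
$P{\left(B,C \right)} = - \frac{B}{4} + \frac{B^{2} C^{2}}{8}$ ($P{\left(B,C \right)} = \frac{B C B C - 2 B}{8} = \frac{C B^{2} C - 2 B}{8} = \frac{B^{2} C^{2} - 2 B}{8} = \frac{- 2 B + B^{2} C^{2}}{8} = - \frac{B}{4} + \frac{B^{2} C^{2}}{8}$)
$j = - \frac{4797}{2}$ ($j = - 9 \left(\frac{1}{8} \left(-10\right) \left(-2 - 10 \left(-4\right)^{2}\right) + 64\right) = - 9 \left(\frac{1}{8} \left(-10\right) \left(-2 - 160\right) + 64\right) = - 9 \left(\frac{1}{8} \left(-10\right) \left(-162\right) + 64\right) = - 9 \left(\frac{405}{2} + 64\right) = \left(-9\right) \frac{533}{2} = - \frac{4797}{2} \approx -2398.5$)
$\left(o{\left(15 \right)} + 58\right) + j = \left(-8 + 58\right) - \frac{4797}{2} = 50 - \frac{4797}{2} = - \frac{4697}{2}$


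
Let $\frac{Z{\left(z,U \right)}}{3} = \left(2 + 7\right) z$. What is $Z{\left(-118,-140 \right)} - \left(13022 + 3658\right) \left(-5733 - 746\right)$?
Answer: $108066534$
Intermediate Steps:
$Z{\left(z,U \right)} = 27 z$ ($Z{\left(z,U \right)} = 3 \left(2 + 7\right) z = 3 \cdot 9 z = 27 z$)
$Z{\left(-118,-140 \right)} - \left(13022 + 3658\right) \left(-5733 - 746\right) = 27 \left(-118\right) - \left(13022 + 3658\right) \left(-5733 - 746\right) = -3186 - 16680 \left(-6479\right) = -3186 - -108069720 = -3186 + 108069720 = 108066534$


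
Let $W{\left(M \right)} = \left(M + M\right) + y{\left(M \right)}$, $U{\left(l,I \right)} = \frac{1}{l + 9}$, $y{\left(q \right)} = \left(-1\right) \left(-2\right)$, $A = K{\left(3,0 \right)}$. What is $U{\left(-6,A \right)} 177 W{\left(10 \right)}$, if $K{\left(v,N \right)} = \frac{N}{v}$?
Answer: $1298$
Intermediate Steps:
$A = 0$ ($A = \frac{0}{3} = 0 \cdot \frac{1}{3} = 0$)
$y{\left(q \right)} = 2$
$U{\left(l,I \right)} = \frac{1}{9 + l}$
$W{\left(M \right)} = 2 + 2 M$ ($W{\left(M \right)} = \left(M + M\right) + 2 = 2 M + 2 = 2 + 2 M$)
$U{\left(-6,A \right)} 177 W{\left(10 \right)} = \frac{1}{9 - 6} \cdot 177 \left(2 + 2 \cdot 10\right) = \frac{1}{3} \cdot 177 \left(2 + 20\right) = \frac{1}{3} \cdot 177 \cdot 22 = 59 \cdot 22 = 1298$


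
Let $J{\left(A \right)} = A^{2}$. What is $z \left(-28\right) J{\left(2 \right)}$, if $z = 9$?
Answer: $-1008$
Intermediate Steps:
$z \left(-28\right) J{\left(2 \right)} = 9 \left(-28\right) 2^{2} = \left(-252\right) 4 = -1008$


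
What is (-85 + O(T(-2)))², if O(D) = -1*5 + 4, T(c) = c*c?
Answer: 7396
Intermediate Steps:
T(c) = c²
O(D) = -1 (O(D) = -5 + 4 = -1)
(-85 + O(T(-2)))² = (-85 - 1)² = (-86)² = 7396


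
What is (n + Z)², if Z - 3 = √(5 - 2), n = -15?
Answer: (12 - √3)² ≈ 105.43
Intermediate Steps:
Z = 3 + √3 (Z = 3 + √(5 - 2) = 3 + √3 ≈ 4.7320)
(n + Z)² = (-15 + (3 + √3))² = (-12 + √3)²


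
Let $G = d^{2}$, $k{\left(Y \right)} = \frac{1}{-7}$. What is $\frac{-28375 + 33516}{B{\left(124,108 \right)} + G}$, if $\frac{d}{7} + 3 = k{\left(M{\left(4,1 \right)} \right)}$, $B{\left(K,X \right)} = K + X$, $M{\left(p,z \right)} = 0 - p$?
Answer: $\frac{5141}{716} \approx 7.1802$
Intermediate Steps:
$M{\left(p,z \right)} = - p$
$k{\left(Y \right)} = - \frac{1}{7}$
$d = -22$ ($d = -21 + 7 \left(- \frac{1}{7}\right) = -21 - 1 = -22$)
$G = 484$ ($G = \left(-22\right)^{2} = 484$)
$\frac{-28375 + 33516}{B{\left(124,108 \right)} + G} = \frac{-28375 + 33516}{\left(124 + 108\right) + 484} = \frac{5141}{232 + 484} = \frac{5141}{716}$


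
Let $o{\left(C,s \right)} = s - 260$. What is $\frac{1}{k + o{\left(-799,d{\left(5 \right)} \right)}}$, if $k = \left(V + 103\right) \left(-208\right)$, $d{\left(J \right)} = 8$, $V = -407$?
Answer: $\frac{1}{62980} \approx 1.5878 \cdot 10^{-5}$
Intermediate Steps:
$o{\left(C,s \right)} = -260 + s$
$k = 63232$ ($k = \left(-407 + 103\right) \left(-208\right) = \left(-304\right) \left(-208\right) = 63232$)
$\frac{1}{k + o{\left(-799,d{\left(5 \right)} \right)}} = \frac{1}{63232 + \left(-260 + 8\right)} = \frac{1}{63232 - 252} = \frac{1}{62980}$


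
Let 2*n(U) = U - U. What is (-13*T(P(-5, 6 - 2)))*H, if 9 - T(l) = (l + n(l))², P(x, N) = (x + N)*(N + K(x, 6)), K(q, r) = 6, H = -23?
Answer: -27209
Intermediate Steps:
P(x, N) = (6 + N)*(N + x) (P(x, N) = (x + N)*(N + 6) = (N + x)*(6 + N) = (6 + N)*(N + x))
n(U) = 0 (n(U) = (U - U)/2 = (½)*0 = 0)
T(l) = 9 - l² (T(l) = 9 - (l + 0)² = 9 - l²)
(-13*T(P(-5, 6 - 2)))*H = -13*(9 - ((6 - 2)² + 6*(6 - 2) + 6*(-5) + (6 - 2)*(-5))²)*(-23) = -13*(9 - (4² + 6*4 - 30 + 4*(-5))²)*(-23) = -13*(9 - (16 + 24 - 30 - 20)²)*(-23) = -13*(9 - 1*(-10)²)*(-23) = -13*(9 - 1*100)*(-23) = -13*(9 - 100)*(-23) = -13*(-91)*(-23) = 1183*(-23) = -27209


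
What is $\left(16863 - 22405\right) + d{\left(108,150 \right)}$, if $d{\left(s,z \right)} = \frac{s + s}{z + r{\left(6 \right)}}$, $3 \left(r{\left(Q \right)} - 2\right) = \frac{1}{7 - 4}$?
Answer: $- \frac{7585054}{1369} \approx -5540.6$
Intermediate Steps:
$r{\left(Q \right)} = \frac{19}{9}$ ($r{\left(Q \right)} = 2 + \frac{1}{3 \left(7 - 4\right)} = 2 + \frac{1}{3 \cdot 3} = 2 + \frac{1}{3} \cdot \frac{1}{3} = 2 + \frac{1}{9} = \frac{19}{9}$)
$d{\left(s,z \right)} = \frac{2 s}{\frac{19}{9} + z}$ ($d{\left(s,z \right)} = \frac{s + s}{z + \frac{19}{9}} = \frac{2 s}{\frac{19}{9} + z}$)
$\left(16863 - 22405\right) + d{\left(108,150 \right)} = \left(16863 - 22405\right) + 18 \cdot 108 \frac{1}{19 + 9 \cdot 150} = -5542 + 18 \cdot 108 \frac{1}{19 + 1350} = -5542 + 18 \cdot 108 \cdot \frac{1}{1369} = -5542 + \frac{1944}{1369} = - \frac{7585054}{1369}$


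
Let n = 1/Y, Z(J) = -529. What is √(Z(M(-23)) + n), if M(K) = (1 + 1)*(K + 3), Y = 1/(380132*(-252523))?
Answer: I*√95992073565 ≈ 3.0983e+5*I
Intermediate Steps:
Y = -1/95992073036 (Y = (1/380132)*(-1/252523) = -1/95992073036 ≈ -1.0418e-11)
M(K) = 6 + 2*K (M(K) = 2*(3 + K) = 6 + 2*K)
n = -95992073036 (n = 1/(-1/95992073036) = -95992073036)
√(Z(M(-23)) + n) = √(-529 - 95992073036) = √(-95992073565) = I*√95992073565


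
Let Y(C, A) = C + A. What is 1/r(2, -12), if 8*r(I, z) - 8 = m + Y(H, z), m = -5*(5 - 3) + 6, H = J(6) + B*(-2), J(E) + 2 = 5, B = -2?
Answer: -8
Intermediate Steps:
J(E) = 3 (J(E) = -2 + 5 = 3)
H = 7 (H = 3 - 2*(-2) = 3 + 4 = 7)
Y(C, A) = A + C
m = -4 (m = -5*2 + 6 = -10 + 6 = -4)
r(I, z) = 11/8 + z/8 (r(I, z) = 1 + (-4 + (z + 7))/8 = 1 + (-4 + (7 + z))/8 = 1 + (3 + z)/8 = 1 + (3/8 + z/8) = 11/8 + z/8)
1/r(2, -12) = 1/(11/8 + (1/8)*(-12)) = 1/(11/8 - 3/2) = 1/(-1/8) = -8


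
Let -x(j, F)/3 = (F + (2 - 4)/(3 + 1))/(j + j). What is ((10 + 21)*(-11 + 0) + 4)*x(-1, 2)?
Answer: -3033/4 ≈ -758.25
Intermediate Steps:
x(j, F) = -3*(-1/2 + F)/(2*j) (x(j, F) = -3*(F + (2 - 4)/(3 + 1))/(j + j) = -3*(F - 2/4)/(2*j) = -3*(F - 2*1/4)*1/(2*j) = -3*(F - 1/2)*1/(2*j) = -3*(-1/2 + F)*1/(2*j) = -3*(-1/2 + F)/(2*j))
((10 + 21)*(-11 + 0) + 4)*x(-1, 2) = ((10 + 21)*(-11 + 0) + 4)*((3/4)*(1 - 2*2)/(-1)) = (31*(-11) + 4)*((3/4)*(-1)*(1 - 4)) = (-341 + 4)*((3/4)*(-1)*(-3)) = -337*9/4 = -3033/4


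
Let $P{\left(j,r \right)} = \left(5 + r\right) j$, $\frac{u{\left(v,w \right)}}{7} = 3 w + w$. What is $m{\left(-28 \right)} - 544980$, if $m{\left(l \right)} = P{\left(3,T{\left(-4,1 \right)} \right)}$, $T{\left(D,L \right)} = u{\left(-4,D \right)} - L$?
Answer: $-545304$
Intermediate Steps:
$u{\left(v,w \right)} = 28 w$ ($u{\left(v,w \right)} = 7 \left(3 w + w\right) = 7 \cdot 4 w = 28 w$)
$T{\left(D,L \right)} = - L + 28 D$ ($T{\left(D,L \right)} = 28 D - L = - L + 28 D$)
$P{\left(j,r \right)} = j \left(5 + r\right)$
$m{\left(l \right)} = -324$ ($m{\left(l \right)} = 3 \left(5 + \left(\left(-1\right) 1 + 28 \left(-4\right)\right)\right) = 3 \left(5 - 113\right) = 3 \left(-108\right) = -324$)
$m{\left(-28 \right)} - 544980 = -324 - 544980 = -545304$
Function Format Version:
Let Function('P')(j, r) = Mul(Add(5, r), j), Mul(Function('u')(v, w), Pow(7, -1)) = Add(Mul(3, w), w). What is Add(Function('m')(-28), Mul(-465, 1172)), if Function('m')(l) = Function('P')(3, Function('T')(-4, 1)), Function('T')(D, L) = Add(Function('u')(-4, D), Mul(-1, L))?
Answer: -545304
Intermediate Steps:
Function('u')(v, w) = Mul(28, w) (Function('u')(v, w) = Mul(7, Add(Mul(3, w), w)) = Mul(7, Mul(4, w)) = Mul(28, w))
Function('T')(D, L) = Add(Mul(-1, L), Mul(28, D)) (Function('T')(D, L) = Add(Mul(28, D), Mul(-1, L)) = Add(Mul(-1, L), Mul(28, D)))
Function('P')(j, r) = Mul(j, Add(5, r))
Function('m')(l) = -324 (Function('m')(l) = Mul(3, Add(5, Add(Mul(-1, 1), Mul(28, -4)))) = Mul(3, Add(5, Add(-1, -112))) = Mul(3, Add(5, -113)) = Mul(3, -108) = -324)
Add(Function('m')(-28), Mul(-465, 1172)) = Add(-324, Mul(-465, 1172)) = Add(-324, -544980) = -545304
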